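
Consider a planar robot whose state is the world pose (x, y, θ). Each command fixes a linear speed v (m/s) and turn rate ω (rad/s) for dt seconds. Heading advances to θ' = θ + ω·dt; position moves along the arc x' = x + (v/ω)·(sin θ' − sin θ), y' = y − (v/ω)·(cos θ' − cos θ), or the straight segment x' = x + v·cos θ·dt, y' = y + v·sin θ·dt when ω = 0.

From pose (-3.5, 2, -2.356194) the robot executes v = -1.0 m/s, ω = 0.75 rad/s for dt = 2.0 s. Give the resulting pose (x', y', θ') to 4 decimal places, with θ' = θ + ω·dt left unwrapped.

θ' = -2.3562 + 0.75·2.0 = -0.8562
R = v/ω = -1.0/0.75 = -1.3333
x' = -3.5 + -1.3333·(sin -0.8562 − sin -2.3562) = -3.4357
y' = 2 − -1.3333·(cos -0.8562 − cos -2.3562) = 3.8166

(-3.4357, 3.8166, -0.8562)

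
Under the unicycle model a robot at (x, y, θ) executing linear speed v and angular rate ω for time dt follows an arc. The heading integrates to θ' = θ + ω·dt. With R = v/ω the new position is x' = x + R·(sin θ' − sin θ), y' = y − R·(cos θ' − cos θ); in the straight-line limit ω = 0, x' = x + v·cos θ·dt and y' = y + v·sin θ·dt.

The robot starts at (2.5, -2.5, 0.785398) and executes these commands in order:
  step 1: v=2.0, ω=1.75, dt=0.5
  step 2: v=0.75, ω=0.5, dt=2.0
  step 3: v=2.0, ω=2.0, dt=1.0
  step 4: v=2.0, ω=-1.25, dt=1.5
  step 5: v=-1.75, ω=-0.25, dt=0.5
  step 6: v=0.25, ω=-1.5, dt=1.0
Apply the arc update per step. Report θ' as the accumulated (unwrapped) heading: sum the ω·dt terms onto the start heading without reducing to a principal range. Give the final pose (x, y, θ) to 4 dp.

(-0.8636, -2.7863, 1.1604)

step 1: θ'=1.6604 (R=1.1429) → pose (2.8302, -1.5896, 1.6604)
step 2: θ'=2.6604 (R=1.5000) → pose (2.0304, -0.3942, 2.6604)
step 3: θ'=4.6604 (R=1.0000) → pose (0.5689, -1.2286, 4.6604)
step 4: θ'=2.7854 (R=-1.6000) → pose (-1.5868, -2.6451, 2.7854)
step 5: θ'=2.6604 (R=7.0000) → pose (-0.7879, -3.0006, 2.6604)
step 6: θ'=1.1604 (R=-0.1667) → pose (-0.8636, -2.7863, 1.1604)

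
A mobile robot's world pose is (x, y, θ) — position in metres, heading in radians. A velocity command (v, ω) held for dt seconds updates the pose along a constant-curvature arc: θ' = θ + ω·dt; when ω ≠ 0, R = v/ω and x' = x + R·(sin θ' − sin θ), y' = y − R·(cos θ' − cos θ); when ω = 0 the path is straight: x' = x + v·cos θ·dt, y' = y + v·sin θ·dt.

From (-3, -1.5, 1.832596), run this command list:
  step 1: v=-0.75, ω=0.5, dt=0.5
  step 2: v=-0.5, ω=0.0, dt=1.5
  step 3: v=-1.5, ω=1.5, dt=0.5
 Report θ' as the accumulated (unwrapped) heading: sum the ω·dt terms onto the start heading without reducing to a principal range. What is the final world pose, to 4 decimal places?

step 1: θ'=2.0826 (R=-1.5000) → pose (-2.8589, -1.8464, 2.0826)
step 2: θ'=2.0826 (straight) → pose (-2.4916, -2.5003, 2.0826)
step 3: θ'=2.8326 (R=-1.0000) → pose (-1.9238, -2.9632, 2.8326)

(-1.9238, -2.9632, 2.8326)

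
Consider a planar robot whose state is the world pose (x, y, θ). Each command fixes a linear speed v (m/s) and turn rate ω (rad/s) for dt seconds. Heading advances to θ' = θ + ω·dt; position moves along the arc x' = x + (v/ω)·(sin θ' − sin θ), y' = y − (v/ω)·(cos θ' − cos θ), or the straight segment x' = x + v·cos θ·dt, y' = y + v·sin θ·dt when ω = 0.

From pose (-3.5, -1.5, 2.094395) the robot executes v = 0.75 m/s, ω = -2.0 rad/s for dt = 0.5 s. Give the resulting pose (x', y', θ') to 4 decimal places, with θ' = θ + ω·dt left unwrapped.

(-3.5085, -1.1405, 1.0944)

θ' = 2.0944 + -2.0·0.5 = 1.0944
R = v/ω = 0.75/-2.0 = -0.3750
x' = -3.5 + -0.3750·(sin 1.0944 − sin 2.0944) = -3.5085
y' = -1.5 − -0.3750·(cos 1.0944 − cos 2.0944) = -1.1405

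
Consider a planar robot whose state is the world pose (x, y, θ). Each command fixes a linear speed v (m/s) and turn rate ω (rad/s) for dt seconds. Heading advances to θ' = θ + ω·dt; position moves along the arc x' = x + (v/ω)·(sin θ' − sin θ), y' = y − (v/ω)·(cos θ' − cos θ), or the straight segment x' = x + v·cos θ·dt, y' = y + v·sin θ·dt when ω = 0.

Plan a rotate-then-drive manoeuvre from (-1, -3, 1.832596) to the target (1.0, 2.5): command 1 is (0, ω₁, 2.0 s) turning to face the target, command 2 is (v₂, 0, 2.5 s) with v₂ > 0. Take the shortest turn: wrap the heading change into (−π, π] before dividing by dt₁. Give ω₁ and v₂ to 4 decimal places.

ω₁ = -0.3053, v₂ = 2.3409

heading to target = atan2(2.5−-3, 1−-1) = 1.2220
Δθ = wrap(1.2220 − 1.8326) = -0.6106; ω₁ = Δθ/dt₁ = -0.3053
distance = √((1−-1)² + (2.5−-3)²) = 5.8523; v₂ = distance/dt₂ = 2.3409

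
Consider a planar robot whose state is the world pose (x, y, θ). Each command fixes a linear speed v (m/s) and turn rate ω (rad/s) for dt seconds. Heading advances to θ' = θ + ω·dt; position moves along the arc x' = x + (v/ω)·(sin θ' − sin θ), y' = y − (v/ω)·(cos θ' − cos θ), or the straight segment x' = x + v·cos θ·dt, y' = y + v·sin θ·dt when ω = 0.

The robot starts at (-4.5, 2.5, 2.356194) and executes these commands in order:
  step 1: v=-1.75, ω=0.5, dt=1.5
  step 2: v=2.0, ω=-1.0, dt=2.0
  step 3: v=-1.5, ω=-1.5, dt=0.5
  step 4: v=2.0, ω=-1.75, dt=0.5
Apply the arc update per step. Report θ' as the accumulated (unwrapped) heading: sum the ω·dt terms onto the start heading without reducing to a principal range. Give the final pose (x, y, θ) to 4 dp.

step 1: θ'=3.1062 (R=-3.5000) → pose (-2.1490, 1.4771, 3.1062)
step 2: θ'=1.1062 (R=-2.0000) → pose (-3.8662, 4.3719, 1.1062)
step 3: θ'=0.3562 (R=1.0000) → pose (-4.4115, 3.8828, 0.3562)
step 4: θ'=-0.5188 (R=-1.1429) → pose (-3.4463, 3.8041, -0.5188)

(-3.4463, 3.8041, -0.5188)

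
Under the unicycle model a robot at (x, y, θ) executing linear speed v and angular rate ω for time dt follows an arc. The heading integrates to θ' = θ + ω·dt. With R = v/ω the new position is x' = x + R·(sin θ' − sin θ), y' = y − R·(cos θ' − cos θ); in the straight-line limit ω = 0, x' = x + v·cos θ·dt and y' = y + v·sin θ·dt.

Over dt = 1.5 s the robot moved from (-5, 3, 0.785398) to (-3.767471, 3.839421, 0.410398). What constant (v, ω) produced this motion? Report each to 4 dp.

v = 1.0000, ω = -0.2500

Δθ = 0.410398 − 0.785398 = -0.375000
ω = Δθ/dt = -0.375000/1.5 = -0.2500
R = Δx/(sin θ' − sin θ) = -4.0000
v = R·ω = -4.0000·-0.2500 = 1.0000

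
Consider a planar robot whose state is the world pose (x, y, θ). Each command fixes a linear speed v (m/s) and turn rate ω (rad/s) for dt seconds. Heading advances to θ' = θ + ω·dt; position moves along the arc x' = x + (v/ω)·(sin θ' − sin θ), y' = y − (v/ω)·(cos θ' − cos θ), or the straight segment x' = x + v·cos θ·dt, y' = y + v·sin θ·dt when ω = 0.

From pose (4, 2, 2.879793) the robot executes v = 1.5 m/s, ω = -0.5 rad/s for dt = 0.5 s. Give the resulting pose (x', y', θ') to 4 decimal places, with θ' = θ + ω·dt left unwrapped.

(3.3072, 2.2822, 2.6298)

θ' = 2.8798 + -0.5·0.5 = 2.6298
R = v/ω = 1.5/-0.5 = -3.0000
x' = 4 + -3.0000·(sin 2.6298 − sin 2.8798) = 3.3072
y' = 2 − -3.0000·(cos 2.6298 − cos 2.8798) = 2.2822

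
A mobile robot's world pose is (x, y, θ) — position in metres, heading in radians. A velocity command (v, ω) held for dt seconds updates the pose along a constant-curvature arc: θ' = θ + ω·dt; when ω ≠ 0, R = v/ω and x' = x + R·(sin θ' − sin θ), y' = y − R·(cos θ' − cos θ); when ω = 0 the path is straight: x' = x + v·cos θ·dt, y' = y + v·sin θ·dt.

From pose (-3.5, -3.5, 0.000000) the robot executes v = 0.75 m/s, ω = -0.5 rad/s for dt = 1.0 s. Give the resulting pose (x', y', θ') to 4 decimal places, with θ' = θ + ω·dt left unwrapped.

(-2.7809, -3.6836, -0.5000)

θ' = 0.0000 + -0.5·1.0 = -0.5000
R = v/ω = 0.75/-0.5 = -1.5000
x' = -3.5 + -1.5000·(sin -0.5000 − sin 0.0000) = -2.7809
y' = -3.5 − -1.5000·(cos -0.5000 − cos 0.0000) = -3.6836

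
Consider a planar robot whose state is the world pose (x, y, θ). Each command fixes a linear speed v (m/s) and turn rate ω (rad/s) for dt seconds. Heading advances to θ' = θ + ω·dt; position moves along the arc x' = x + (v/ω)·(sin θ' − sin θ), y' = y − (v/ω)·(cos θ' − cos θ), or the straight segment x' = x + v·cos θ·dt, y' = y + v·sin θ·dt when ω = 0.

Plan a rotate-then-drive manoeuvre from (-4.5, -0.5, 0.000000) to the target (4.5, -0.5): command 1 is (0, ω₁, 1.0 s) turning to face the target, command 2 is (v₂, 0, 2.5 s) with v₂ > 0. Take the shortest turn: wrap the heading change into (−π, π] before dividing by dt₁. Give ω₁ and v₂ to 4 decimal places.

ω₁ = 0.0000, v₂ = 3.6000

heading to target = atan2(-0.5−-0.5, 4.5−-4.5) = 0.0000
Δθ = wrap(0.0000 − 0.0000) = 0.0000; ω₁ = Δθ/dt₁ = 0.0000
distance = √((4.5−-4.5)² + (-0.5−-0.5)²) = 9.0000; v₂ = distance/dt₂ = 3.6000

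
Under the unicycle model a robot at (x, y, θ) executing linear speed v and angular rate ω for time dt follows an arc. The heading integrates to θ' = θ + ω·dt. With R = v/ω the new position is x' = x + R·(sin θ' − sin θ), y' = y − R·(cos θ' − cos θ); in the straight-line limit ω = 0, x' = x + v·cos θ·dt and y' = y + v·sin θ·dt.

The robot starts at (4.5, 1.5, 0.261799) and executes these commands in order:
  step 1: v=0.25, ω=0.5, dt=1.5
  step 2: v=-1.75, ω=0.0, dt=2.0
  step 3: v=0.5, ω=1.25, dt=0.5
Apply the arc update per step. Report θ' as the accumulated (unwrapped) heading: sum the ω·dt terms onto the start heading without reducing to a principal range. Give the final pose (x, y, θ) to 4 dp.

step 1: θ'=1.0118 (R=0.5000) → pose (4.7945, 1.7178, 1.0118)
step 2: θ'=1.0118 (straight) → pose (2.9383, -1.2495, 1.0118)
step 3: θ'=1.6368 (R=0.4000) → pose (2.9983, -1.0109, 1.6368)

(2.9983, -1.0109, 1.6368)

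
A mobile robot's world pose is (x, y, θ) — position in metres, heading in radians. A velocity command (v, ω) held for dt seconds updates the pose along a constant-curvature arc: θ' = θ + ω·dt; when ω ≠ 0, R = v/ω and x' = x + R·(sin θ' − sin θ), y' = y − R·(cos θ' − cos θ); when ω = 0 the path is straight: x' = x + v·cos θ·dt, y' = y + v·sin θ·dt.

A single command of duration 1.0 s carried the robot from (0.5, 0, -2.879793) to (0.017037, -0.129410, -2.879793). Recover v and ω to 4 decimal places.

v = 0.5000, ω = 0.0000

Δθ = -2.879793 − -2.879793 = 0.000000
ω = Δθ/dt = 0.000000/1.0 = 0.0000
ω = 0 → v = (Δx·cos θ + Δy·sin θ)/dt = 0.5000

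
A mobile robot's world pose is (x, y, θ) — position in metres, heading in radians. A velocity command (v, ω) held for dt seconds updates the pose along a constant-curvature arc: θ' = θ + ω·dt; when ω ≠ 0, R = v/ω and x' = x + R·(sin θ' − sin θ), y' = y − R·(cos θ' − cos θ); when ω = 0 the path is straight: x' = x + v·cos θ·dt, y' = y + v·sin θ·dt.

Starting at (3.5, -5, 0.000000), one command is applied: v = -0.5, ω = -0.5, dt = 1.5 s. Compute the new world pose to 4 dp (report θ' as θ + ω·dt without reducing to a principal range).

θ' = 0.0000 + -0.5·1.5 = -0.7500
R = v/ω = -0.5/-0.5 = 1.0000
x' = 3.5 + 1.0000·(sin -0.7500 − sin 0.0000) = 2.8184
y' = -5 − 1.0000·(cos -0.7500 − cos 0.0000) = -4.7317

(2.8184, -4.7317, -0.7500)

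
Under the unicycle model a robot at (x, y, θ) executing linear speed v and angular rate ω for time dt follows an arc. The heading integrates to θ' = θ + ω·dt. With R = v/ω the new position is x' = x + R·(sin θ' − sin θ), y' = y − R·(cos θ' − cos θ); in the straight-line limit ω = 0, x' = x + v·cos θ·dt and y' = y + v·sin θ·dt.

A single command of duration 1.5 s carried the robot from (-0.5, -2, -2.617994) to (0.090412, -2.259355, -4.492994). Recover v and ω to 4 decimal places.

Δθ = -4.492994 − -2.617994 = -1.875000
ω = Δθ/dt = -1.875000/1.5 = -1.2500
R = Δx/(sin θ' − sin θ) = 0.4000
v = R·ω = 0.4000·-1.2500 = -0.5000

v = -0.5000, ω = -1.2500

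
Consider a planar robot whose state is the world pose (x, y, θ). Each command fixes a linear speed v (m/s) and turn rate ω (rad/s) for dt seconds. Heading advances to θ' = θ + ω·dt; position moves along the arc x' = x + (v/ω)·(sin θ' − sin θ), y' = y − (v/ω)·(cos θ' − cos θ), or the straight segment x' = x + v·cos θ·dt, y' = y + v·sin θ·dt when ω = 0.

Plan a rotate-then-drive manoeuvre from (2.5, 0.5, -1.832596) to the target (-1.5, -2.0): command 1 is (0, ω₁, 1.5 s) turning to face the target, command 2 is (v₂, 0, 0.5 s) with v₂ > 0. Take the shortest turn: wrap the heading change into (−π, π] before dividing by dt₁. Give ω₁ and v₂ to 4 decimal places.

heading to target = atan2(-2−0.5, -1.5−2.5) = -2.5830
Δθ = wrap(-2.5830 − -1.8326) = -0.7504; ω₁ = Δθ/dt₁ = -0.5003
distance = √((-1.5−2.5)² + (-2−0.5)²) = 4.7170; v₂ = distance/dt₂ = 9.4340

ω₁ = -0.5003, v₂ = 9.4340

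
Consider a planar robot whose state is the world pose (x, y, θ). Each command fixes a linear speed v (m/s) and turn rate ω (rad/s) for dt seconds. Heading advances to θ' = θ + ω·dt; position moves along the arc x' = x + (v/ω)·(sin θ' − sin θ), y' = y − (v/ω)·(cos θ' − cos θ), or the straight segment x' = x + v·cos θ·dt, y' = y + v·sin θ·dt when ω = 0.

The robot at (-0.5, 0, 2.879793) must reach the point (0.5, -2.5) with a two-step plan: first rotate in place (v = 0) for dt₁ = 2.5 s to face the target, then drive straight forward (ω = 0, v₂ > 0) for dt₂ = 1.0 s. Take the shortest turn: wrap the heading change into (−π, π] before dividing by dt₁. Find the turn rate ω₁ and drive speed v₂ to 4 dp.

ω₁ = 0.8852, v₂ = 2.6926

heading to target = atan2(-2.5−0, 0.5−-0.5) = -1.1903
Δθ = wrap(-1.1903 − 2.8798) = 2.2131; ω₁ = Δθ/dt₁ = 0.8852
distance = √((0.5−-0.5)² + (-2.5−0)²) = 2.6926; v₂ = distance/dt₂ = 2.6926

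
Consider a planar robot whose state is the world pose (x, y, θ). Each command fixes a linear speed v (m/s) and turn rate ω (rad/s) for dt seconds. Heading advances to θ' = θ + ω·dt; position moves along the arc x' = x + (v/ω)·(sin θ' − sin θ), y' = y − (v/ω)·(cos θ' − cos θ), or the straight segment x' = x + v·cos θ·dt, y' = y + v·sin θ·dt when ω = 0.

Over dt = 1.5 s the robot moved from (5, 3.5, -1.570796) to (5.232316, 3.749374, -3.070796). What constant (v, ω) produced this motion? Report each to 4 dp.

v = -0.2500, ω = -1.0000

Δθ = -3.070796 − -1.570796 = -1.500000
ω = Δθ/dt = -1.500000/1.5 = -1.0000
R = −Δy/(cos θ' − cos θ) = 0.2500
v = R·ω = 0.2500·-1.0000 = -0.2500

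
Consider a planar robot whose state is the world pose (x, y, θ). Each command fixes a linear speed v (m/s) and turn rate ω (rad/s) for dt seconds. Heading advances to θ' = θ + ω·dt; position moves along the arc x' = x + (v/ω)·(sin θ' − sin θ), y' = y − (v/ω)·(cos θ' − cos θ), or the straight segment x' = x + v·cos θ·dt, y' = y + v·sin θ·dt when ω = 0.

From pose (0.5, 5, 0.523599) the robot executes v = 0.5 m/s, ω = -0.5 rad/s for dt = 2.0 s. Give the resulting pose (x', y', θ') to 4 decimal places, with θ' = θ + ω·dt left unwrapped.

θ' = 0.5236 + -0.5·2.0 = -0.4764
R = v/ω = 0.5/-0.5 = -1.0000
x' = 0.5 + -1.0000·(sin -0.4764 − sin 0.5236) = 1.4586
y' = 5 − -1.0000·(cos -0.4764 − cos 0.5236) = 5.0226

(1.4586, 5.0226, -0.4764)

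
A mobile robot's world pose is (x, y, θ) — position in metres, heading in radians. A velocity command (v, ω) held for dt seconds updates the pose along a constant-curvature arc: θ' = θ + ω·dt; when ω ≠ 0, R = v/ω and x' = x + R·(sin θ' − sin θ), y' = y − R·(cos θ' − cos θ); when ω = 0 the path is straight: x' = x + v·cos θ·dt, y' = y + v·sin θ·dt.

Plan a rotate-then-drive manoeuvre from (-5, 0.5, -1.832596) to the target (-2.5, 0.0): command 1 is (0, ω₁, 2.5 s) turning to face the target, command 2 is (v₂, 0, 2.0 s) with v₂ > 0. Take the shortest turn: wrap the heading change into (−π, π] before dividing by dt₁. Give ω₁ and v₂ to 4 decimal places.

heading to target = atan2(0−0.5, -2.5−-5) = -0.1974
Δθ = wrap(-0.1974 − -1.8326) = 1.6352; ω₁ = Δθ/dt₁ = 0.6541
distance = √((-2.5−-5)² + (0−0.5)²) = 2.5495; v₂ = distance/dt₂ = 1.2748

ω₁ = 0.6541, v₂ = 1.2748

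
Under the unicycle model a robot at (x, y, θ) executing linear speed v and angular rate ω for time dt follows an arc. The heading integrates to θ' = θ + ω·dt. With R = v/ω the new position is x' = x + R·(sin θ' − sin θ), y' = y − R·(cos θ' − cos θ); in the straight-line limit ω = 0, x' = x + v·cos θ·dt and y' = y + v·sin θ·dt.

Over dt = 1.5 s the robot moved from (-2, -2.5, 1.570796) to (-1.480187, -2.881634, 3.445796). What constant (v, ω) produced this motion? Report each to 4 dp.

Δθ = 3.445796 − 1.570796 = 1.875000
ω = Δθ/dt = 1.875000/1.5 = 1.2500
R = Δx/(sin θ' − sin θ) = -0.4000
v = R·ω = -0.4000·1.2500 = -0.5000

v = -0.5000, ω = 1.2500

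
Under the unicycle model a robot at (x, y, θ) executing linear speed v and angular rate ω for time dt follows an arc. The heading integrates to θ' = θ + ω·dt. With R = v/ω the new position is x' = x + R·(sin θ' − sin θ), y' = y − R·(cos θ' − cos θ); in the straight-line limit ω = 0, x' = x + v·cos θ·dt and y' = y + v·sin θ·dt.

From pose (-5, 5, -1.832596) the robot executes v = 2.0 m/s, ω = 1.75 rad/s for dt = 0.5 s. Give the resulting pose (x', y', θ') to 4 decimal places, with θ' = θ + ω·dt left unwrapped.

θ' = -1.8326 + 1.75·0.5 = -0.9576
R = v/ω = 2.0/1.75 = 1.1429
x' = -5 + 1.1429·(sin -0.9576 − sin -1.8326) = -4.8307
y' = 5 − 1.1429·(cos -0.9576 − cos -1.8326) = 4.0465

(-4.8307, 4.0465, -0.9576)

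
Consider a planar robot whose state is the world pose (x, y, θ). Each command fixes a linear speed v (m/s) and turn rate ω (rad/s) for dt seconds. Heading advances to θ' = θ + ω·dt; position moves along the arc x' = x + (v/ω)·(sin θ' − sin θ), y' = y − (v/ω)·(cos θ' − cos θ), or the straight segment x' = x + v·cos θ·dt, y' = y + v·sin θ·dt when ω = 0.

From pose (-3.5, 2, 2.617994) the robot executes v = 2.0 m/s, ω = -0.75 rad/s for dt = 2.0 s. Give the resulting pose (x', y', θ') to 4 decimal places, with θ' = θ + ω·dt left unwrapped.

(-4.5646, 5.4760, 1.1180)

θ' = 2.6180 + -0.75·2.0 = 1.1180
R = v/ω = 2.0/-0.75 = -2.6667
x' = -3.5 + -2.6667·(sin 1.1180 − sin 2.6180) = -4.5646
y' = 2 − -2.6667·(cos 1.1180 − cos 2.6180) = 5.4760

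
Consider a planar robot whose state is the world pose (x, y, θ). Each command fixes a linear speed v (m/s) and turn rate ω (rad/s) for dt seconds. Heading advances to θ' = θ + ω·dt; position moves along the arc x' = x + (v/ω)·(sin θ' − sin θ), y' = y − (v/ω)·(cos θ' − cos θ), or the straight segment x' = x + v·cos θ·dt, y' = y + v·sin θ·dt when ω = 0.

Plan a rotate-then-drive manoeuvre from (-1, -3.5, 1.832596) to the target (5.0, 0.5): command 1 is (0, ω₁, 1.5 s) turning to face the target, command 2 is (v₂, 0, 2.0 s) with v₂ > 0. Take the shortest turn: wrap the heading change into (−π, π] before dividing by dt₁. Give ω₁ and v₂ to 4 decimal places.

ω₁ = -0.8297, v₂ = 3.6056

heading to target = atan2(0.5−-3.5, 5−-1) = 0.5880
Δθ = wrap(0.5880 − 1.8326) = -1.2446; ω₁ = Δθ/dt₁ = -0.8297
distance = √((5−-1)² + (0.5−-3.5)²) = 7.2111; v₂ = distance/dt₂ = 3.6056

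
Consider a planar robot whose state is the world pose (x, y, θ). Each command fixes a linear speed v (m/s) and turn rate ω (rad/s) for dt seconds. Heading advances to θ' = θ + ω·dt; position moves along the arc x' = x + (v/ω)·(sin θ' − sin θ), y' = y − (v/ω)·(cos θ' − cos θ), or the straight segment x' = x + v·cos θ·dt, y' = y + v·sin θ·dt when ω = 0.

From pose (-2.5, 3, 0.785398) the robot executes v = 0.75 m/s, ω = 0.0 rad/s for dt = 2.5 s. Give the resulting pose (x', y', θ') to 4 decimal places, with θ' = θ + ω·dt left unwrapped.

θ' = 0.7854 + 0.0·2.5 = 0.7854
ω = 0 → straight: x' = -2.5 + 0.75·cos(0.7854)·2.5 = -1.1742
y' = 3 + 0.75·sin(0.7854)·2.5 = 4.3258

(-1.1742, 4.3258, 0.7854)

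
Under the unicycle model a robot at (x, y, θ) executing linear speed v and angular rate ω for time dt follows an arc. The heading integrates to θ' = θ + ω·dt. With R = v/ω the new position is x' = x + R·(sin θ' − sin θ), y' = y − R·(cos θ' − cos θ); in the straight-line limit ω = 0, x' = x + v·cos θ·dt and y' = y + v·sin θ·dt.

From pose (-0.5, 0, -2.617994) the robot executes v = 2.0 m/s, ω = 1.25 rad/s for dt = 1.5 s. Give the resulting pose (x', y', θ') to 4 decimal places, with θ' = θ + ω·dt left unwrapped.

θ' = -2.6180 + 1.25·1.5 = -0.7430
R = v/ω = 2.0/1.25 = 1.6000
x' = -0.5 + 1.6000·(sin -0.7430 − sin -2.6180) = -0.7824
y' = 0 − 1.6000·(cos -0.7430 − cos -2.6180) = -2.5640

(-0.7824, -2.5640, -0.7430)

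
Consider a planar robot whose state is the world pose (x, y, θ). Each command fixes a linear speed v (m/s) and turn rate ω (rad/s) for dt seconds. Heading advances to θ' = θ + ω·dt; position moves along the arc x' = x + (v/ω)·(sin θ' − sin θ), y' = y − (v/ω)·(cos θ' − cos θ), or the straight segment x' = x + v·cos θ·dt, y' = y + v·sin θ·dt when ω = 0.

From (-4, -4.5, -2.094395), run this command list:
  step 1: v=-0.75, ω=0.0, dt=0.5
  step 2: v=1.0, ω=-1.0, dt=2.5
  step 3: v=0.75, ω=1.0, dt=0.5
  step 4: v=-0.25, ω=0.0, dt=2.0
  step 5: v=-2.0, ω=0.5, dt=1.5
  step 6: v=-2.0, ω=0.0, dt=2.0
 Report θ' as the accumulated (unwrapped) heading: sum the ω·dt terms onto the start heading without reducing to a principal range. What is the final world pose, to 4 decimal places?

step 1: θ'=-2.0944 (straight) → pose (-3.8125, -4.1752, -2.0944)
step 2: θ'=-4.5944 (R=-1.0000) → pose (-5.6716, -3.7930, -4.5944)
step 3: θ'=-4.0944 (R=0.7500) → pose (-5.8051, -3.4467, -4.0944)
step 4: θ'=-4.0944 (straight) → pose (-5.5154, -3.8542, -4.0944)
step 5: θ'=-3.3444 (R=-4.0000) → pose (-3.0609, -5.4546, -3.3444)
step 6: θ'=-3.3444 (straight) → pose (0.8572, -6.2603, -3.3444)

(0.8572, -6.2603, -3.3444)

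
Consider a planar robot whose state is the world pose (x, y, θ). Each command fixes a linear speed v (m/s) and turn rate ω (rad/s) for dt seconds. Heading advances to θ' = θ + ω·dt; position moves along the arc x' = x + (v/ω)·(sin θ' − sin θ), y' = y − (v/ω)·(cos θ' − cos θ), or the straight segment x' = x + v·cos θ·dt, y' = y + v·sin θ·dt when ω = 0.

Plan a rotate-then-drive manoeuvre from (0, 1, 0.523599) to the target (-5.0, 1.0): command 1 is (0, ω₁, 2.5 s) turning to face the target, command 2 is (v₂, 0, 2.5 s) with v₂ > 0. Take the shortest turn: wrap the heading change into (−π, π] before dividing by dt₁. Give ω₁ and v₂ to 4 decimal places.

ω₁ = 1.0472, v₂ = 2.0000

heading to target = atan2(1−1, -5−0) = 3.1416
Δθ = wrap(3.1416 − 0.5236) = 2.6180; ω₁ = Δθ/dt₁ = 1.0472
distance = √((-5−0)² + (1−1)²) = 5.0000; v₂ = distance/dt₂ = 2.0000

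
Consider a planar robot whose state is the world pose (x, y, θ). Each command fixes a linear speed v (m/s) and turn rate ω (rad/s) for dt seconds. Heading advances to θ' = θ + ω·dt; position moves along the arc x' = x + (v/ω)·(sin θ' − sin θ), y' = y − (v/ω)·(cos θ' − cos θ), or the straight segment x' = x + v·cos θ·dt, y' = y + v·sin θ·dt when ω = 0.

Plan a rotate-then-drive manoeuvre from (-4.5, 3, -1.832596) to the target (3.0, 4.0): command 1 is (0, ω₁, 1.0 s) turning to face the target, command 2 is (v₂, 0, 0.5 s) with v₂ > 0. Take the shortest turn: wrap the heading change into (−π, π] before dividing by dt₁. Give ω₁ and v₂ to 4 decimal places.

heading to target = atan2(4−3, 3−-4.5) = 0.1326
Δθ = wrap(0.1326 − -1.8326) = 1.9651; ω₁ = Δθ/dt₁ = 1.9651
distance = √((3−-4.5)² + (4−3)²) = 7.5664; v₂ = distance/dt₂ = 15.1327

ω₁ = 1.9651, v₂ = 15.1327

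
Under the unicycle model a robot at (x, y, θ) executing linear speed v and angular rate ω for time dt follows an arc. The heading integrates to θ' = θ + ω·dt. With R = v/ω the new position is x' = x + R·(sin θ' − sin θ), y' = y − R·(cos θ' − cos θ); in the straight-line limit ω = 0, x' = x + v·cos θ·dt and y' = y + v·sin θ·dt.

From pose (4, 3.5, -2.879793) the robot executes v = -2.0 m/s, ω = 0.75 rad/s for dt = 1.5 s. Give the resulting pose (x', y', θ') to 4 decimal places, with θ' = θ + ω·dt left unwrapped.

θ' = -2.8798 + 0.75·1.5 = -1.7548
R = v/ω = -2.0/0.75 = -2.6667
x' = 4 + -2.6667·(sin -1.7548 − sin -2.8798) = 5.9315
y' = 3.5 − -2.6667·(cos -1.7548 − cos -2.8798) = 5.5879

(5.9315, 5.5879, -1.7548)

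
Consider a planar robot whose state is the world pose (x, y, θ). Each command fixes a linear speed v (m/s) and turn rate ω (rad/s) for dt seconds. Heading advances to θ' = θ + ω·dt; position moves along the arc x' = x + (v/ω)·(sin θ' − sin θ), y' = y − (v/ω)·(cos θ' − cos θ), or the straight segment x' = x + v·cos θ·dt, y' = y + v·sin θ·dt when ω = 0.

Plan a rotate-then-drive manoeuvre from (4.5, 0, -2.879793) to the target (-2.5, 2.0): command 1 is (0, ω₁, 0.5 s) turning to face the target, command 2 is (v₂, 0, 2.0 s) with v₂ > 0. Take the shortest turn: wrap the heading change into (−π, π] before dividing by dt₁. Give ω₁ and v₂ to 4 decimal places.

heading to target = atan2(2−0, -2.5−4.5) = 2.8633
Δθ = wrap(2.8633 − -2.8798) = -0.5401; ω₁ = Δθ/dt₁ = -1.0802
distance = √((-2.5−4.5)² + (2−0)²) = 7.2801; v₂ = distance/dt₂ = 3.6401

ω₁ = -1.0802, v₂ = 3.6401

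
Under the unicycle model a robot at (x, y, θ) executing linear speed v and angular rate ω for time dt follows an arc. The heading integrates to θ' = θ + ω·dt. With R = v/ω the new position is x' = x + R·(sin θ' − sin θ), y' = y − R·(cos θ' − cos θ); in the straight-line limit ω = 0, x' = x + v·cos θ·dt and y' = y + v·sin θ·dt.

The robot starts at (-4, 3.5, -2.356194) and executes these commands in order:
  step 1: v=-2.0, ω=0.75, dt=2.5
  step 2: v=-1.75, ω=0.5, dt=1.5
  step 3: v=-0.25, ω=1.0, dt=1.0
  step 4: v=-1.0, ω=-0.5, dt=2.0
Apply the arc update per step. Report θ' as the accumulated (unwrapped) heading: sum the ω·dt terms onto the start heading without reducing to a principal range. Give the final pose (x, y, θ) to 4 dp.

step 1: θ'=-0.4812 (R=-2.6667) → pose (-4.6514, 7.7495, -0.4812)
step 2: θ'=0.2688 (R=-3.5000) → pose (-7.2008, 8.0212, 0.2688)
step 3: θ'=1.2688 (R=-0.2500) → pose (-7.3731, 7.8546, 1.2688)
step 4: θ'=0.2688 (R=2.0000) → pose (-8.7515, 6.5212, 0.2688)

(-8.7515, 6.5212, 0.2688)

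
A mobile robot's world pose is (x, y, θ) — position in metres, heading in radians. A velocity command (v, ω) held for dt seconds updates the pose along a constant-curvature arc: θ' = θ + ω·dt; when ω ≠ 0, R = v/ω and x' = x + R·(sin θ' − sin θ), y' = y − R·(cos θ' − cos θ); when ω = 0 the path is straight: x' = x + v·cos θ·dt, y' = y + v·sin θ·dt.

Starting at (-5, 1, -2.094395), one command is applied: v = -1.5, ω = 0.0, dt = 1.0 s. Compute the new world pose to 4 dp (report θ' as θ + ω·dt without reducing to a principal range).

θ' = -2.0944 + 0.0·1.0 = -2.0944
ω = 0 → straight: x' = -5 + -1.5·cos(-2.0944)·1.0 = -4.2500
y' = 1 + -1.5·sin(-2.0944)·1.0 = 2.2990

(-4.2500, 2.2990, -2.0944)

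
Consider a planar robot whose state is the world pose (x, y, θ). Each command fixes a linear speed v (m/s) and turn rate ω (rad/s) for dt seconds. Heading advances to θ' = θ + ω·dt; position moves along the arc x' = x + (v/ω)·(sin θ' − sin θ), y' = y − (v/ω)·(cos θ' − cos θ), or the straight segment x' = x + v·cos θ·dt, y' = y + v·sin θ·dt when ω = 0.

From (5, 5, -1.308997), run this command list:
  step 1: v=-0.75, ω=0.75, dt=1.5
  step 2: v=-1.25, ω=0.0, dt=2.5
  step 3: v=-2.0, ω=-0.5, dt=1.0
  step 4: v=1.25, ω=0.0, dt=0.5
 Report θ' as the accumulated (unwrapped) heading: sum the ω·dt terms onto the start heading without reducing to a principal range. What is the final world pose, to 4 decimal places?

step 1: θ'=-0.1840 (R=-1.0000) → pose (4.2170, 5.7243, -0.1840)
step 2: θ'=-0.1840 (straight) → pose (1.1448, 6.2961, -0.1840)
step 3: θ'=-0.6840 (R=4.0000) → pose (-0.6510, 7.1283, -0.6840)
step 4: θ'=-0.6840 (straight) → pose (-0.1665, 6.7334, -0.6840)

(-0.1665, 6.7334, -0.6840)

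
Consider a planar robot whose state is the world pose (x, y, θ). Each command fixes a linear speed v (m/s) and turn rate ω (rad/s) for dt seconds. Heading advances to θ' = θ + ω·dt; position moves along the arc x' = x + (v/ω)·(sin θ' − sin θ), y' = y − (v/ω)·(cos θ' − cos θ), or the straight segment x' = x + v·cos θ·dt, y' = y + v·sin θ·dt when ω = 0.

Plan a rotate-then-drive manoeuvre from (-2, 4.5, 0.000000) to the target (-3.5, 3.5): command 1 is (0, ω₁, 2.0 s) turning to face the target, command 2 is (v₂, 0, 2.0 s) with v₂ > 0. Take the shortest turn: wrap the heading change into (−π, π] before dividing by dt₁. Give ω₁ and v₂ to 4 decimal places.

ω₁ = -1.2768, v₂ = 0.9014

heading to target = atan2(3.5−4.5, -3.5−-2) = -2.5536
Δθ = wrap(-2.5536 − 0.0000) = -2.5536; ω₁ = Δθ/dt₁ = -1.2768
distance = √((-3.5−-2)² + (3.5−4.5)²) = 1.8028; v₂ = distance/dt₂ = 0.9014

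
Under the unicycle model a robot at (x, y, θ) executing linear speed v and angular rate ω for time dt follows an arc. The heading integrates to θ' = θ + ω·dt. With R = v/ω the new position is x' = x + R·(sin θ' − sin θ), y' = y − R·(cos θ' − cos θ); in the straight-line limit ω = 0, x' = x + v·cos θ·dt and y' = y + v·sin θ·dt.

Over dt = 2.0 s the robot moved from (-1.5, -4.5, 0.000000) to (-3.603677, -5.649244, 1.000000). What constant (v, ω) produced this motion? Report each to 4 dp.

Δθ = 1.000000 − 0.000000 = 1.000000
ω = Δθ/dt = 1.000000/2.0 = 0.5000
R = Δx/(sin θ' − sin θ) = -2.5000
v = R·ω = -2.5000·0.5000 = -1.2500

v = -1.2500, ω = 0.5000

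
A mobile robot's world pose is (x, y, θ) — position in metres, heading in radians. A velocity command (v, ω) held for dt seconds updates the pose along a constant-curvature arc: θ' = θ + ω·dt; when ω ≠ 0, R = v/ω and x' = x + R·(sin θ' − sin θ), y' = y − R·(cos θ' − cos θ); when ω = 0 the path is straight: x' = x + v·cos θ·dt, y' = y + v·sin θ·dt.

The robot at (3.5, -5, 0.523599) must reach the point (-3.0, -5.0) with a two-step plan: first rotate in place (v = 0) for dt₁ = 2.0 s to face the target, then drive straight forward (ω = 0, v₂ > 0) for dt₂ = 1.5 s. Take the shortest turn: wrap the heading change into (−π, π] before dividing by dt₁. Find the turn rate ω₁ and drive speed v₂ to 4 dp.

ω₁ = 1.3090, v₂ = 4.3333

heading to target = atan2(-5−-5, -3−3.5) = 3.1416
Δθ = wrap(3.1416 − 0.5236) = 2.6180; ω₁ = Δθ/dt₁ = 1.3090
distance = √((-3−3.5)² + (-5−-5)²) = 6.5000; v₂ = distance/dt₂ = 4.3333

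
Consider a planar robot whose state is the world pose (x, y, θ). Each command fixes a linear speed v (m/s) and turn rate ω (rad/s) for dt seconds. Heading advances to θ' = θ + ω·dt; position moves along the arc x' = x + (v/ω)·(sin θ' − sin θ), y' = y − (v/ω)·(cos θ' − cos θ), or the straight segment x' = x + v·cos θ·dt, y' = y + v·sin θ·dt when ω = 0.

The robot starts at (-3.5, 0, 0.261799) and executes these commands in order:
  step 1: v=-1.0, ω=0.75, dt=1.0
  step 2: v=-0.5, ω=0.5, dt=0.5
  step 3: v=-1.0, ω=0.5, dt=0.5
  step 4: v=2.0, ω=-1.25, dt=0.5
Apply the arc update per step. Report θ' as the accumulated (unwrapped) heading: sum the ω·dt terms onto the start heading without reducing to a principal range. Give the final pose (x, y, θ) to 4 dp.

(-4.1243, -0.3806, 0.8868)

step 1: θ'=1.0118 (R=-1.3333) → pose (-4.2853, -0.5808, 1.0118)
step 2: θ'=1.2618 (R=-1.0000) → pose (-4.3901, -0.8070, 1.2618)
step 3: θ'=1.5118 (R=-2.0000) → pose (-4.4814, -1.2973, 1.5118)
step 4: θ'=0.8868 (R=-1.6000) → pose (-4.1243, -0.3806, 0.8868)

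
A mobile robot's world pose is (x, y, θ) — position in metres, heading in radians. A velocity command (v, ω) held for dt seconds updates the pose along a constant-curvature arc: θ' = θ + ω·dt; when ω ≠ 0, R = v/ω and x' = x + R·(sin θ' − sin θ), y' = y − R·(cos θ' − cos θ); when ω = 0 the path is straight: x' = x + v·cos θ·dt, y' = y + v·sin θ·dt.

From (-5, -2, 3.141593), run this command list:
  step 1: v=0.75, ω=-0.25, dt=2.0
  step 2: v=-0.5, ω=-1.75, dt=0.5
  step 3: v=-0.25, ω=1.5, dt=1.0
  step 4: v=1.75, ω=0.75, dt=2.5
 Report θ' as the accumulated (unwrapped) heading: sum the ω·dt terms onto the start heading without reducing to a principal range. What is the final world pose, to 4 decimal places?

step 1: θ'=2.6416 (R=-3.0000) → pose (-6.4383, -1.6327, 2.6416)
step 2: θ'=1.7666 (R=0.2857) → pose (-6.2950, -1.8279, 1.7666)
step 3: θ'=3.2666 (R=-0.1667) → pose (-6.1107, -1.9608, 3.2666)
step 4: θ'=5.1416 (R=2.3333) → pose (-7.9415, -5.2470, 5.1416)

(-7.9415, -5.2470, 5.1416)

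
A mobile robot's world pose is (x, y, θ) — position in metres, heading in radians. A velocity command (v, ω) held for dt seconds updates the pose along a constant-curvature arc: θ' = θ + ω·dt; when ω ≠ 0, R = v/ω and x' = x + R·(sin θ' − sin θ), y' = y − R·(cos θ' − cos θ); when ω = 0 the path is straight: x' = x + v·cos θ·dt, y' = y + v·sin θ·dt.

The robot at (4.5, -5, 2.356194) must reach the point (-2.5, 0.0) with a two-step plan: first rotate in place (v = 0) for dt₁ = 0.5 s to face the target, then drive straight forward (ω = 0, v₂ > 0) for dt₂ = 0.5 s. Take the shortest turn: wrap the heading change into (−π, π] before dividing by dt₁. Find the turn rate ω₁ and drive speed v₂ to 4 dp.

heading to target = atan2(0−-5, -2.5−4.5) = 2.5213
Δθ = wrap(2.5213 − 2.3562) = 0.1651; ω₁ = Δθ/dt₁ = 0.3303
distance = √((-2.5−4.5)² + (0−-5)²) = 8.6023; v₂ = distance/dt₂ = 17.2047

ω₁ = 0.3303, v₂ = 17.2047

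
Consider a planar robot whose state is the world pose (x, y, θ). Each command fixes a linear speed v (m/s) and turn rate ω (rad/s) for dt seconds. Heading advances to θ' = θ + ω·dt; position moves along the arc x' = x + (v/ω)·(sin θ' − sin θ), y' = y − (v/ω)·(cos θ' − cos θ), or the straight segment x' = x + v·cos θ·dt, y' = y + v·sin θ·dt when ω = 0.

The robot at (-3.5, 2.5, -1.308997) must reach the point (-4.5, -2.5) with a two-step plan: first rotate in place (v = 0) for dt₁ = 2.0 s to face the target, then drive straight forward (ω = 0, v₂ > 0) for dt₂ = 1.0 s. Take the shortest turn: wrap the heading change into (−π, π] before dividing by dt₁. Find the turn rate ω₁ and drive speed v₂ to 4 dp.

heading to target = atan2(-2.5−2.5, -4.5−-3.5) = -1.7682
Δθ = wrap(-1.7682 − -1.3090) = -0.4592; ω₁ = Δθ/dt₁ = -0.2296
distance = √((-4.5−-3.5)² + (-2.5−2.5)²) = 5.0990; v₂ = distance/dt₂ = 5.0990

ω₁ = -0.2296, v₂ = 5.0990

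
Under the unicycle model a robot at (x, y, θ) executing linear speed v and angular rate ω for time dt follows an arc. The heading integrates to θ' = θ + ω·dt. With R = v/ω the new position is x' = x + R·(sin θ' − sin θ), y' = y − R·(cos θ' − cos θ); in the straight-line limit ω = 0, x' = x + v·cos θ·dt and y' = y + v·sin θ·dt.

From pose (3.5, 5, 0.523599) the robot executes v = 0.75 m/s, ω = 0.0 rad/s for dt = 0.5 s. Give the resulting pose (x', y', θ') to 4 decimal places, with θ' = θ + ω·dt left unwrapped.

θ' = 0.5236 + 0.0·0.5 = 0.5236
ω = 0 → straight: x' = 3.5 + 0.75·cos(0.5236)·0.5 = 3.8248
y' = 5 + 0.75·sin(0.5236)·0.5 = 5.1875

(3.8248, 5.1875, 0.5236)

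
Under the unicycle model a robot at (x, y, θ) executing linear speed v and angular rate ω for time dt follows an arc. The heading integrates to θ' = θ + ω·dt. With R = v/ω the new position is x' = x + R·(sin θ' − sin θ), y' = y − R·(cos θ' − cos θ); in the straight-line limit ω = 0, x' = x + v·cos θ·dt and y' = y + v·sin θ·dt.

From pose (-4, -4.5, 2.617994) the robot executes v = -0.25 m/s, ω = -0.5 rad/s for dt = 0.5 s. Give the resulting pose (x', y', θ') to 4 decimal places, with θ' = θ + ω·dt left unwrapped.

θ' = 2.6180 + -0.5·0.5 = 2.3680
R = v/ω = -0.25/-0.5 = 0.5000
x' = -4 + 0.5000·(sin 2.3680 − sin 2.6180) = -3.9006
y' = -4.5 − 0.5000·(cos 2.3680 − cos 2.6180) = -4.5753

(-3.9006, -4.5753, 2.3680)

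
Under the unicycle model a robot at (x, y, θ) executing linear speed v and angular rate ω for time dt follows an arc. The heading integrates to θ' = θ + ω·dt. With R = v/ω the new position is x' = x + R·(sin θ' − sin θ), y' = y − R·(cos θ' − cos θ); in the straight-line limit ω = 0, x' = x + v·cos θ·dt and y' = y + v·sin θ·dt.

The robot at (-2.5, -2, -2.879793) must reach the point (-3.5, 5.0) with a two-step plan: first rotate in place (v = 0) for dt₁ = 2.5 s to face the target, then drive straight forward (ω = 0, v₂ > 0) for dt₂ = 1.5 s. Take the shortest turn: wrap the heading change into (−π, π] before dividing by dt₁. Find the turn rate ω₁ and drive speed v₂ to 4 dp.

ω₁ = -0.6763, v₂ = 4.7140

heading to target = atan2(5−-2, -3.5−-2.5) = 1.7127
Δθ = wrap(1.7127 − -2.8798) = -1.6907; ω₁ = Δθ/dt₁ = -0.6763
distance = √((-3.5−-2.5)² + (5−-2)²) = 7.0711; v₂ = distance/dt₂ = 4.7140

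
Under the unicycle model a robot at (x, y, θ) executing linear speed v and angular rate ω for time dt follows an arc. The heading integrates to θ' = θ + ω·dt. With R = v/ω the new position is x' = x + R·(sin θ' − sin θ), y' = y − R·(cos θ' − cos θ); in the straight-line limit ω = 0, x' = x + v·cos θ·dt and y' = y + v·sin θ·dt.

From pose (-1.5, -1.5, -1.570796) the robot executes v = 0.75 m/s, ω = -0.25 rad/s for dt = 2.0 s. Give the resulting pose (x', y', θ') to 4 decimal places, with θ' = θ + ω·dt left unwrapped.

(-1.8673, -2.9383, -2.0708)

θ' = -1.5708 + -0.25·2.0 = -2.0708
R = v/ω = 0.75/-0.25 = -3.0000
x' = -1.5 + -3.0000·(sin -2.0708 − sin -1.5708) = -1.8673
y' = -1.5 − -3.0000·(cos -2.0708 − cos -1.5708) = -2.9383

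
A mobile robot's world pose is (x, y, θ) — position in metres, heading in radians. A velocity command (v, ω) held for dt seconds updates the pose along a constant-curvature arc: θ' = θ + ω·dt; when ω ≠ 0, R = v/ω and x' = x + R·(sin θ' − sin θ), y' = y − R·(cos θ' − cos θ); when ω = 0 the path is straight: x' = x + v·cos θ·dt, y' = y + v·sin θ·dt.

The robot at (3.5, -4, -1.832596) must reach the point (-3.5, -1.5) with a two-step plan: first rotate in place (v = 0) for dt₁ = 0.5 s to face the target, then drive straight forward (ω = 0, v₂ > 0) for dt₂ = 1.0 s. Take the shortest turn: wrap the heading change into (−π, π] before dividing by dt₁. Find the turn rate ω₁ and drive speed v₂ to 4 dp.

heading to target = atan2(-1.5−-4, -3.5−3.5) = 2.7986
Δθ = wrap(2.7986 − -1.8326) = -1.6520; ω₁ = Δθ/dt₁ = -3.3040
distance = √((-3.5−3.5)² + (-1.5−-4)²) = 7.4330; v₂ = distance/dt₂ = 7.4330

ω₁ = -3.3040, v₂ = 7.4330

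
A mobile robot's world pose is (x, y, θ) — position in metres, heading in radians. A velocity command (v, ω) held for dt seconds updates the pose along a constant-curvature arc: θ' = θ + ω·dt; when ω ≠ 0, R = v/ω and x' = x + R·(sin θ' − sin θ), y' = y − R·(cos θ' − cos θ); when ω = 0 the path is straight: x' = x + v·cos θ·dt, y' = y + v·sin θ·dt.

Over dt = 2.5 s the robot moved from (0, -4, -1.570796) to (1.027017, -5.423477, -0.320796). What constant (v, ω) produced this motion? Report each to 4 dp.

v = 0.7500, ω = 0.5000

Δθ = -0.320796 − -1.570796 = 1.250000
ω = Δθ/dt = 1.250000/2.5 = 0.5000
R = −Δy/(cos θ' − cos θ) = 1.5000
v = R·ω = 1.5000·0.5000 = 0.7500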